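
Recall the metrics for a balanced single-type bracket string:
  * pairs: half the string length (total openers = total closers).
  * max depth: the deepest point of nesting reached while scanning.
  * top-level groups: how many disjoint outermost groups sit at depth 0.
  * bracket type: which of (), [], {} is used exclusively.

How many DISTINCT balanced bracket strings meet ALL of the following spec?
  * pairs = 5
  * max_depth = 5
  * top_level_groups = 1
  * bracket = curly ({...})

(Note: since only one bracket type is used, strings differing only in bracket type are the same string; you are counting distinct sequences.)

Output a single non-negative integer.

Spec: pairs=5 depth=5 groups=1
Count(depth <= 5) = 14
Count(depth <= 4) = 13
Count(depth == 5) = 14 - 13 = 1

Answer: 1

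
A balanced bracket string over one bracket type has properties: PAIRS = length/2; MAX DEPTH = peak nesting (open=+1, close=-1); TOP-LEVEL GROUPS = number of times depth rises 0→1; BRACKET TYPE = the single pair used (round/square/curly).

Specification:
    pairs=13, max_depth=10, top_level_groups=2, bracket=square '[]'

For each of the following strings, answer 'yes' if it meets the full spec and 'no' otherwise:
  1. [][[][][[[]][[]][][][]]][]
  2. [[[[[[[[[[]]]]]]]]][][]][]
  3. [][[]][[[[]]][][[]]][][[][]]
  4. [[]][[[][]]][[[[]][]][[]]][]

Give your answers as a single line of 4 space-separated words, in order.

Answer: no yes no no

Derivation:
String 1 '[][[][][[[]][[]][][][]]][]': depth seq [1 0 1 2 1 2 1 2 3 4 3 2 3 4 3 2 3 2 3 2 3 2 1 0 1 0]
  -> pairs=13 depth=4 groups=3 -> no
String 2 '[[[[[[[[[[]]]]]]]]][][]][]': depth seq [1 2 3 4 5 6 7 8 9 10 9 8 7 6 5 4 3 2 1 2 1 2 1 0 1 0]
  -> pairs=13 depth=10 groups=2 -> yes
String 3 '[][[]][[[[]]][][[]]][][[][]]': depth seq [1 0 1 2 1 0 1 2 3 4 3 2 1 2 1 2 3 2 1 0 1 0 1 2 1 2 1 0]
  -> pairs=14 depth=4 groups=5 -> no
String 4 '[[]][[[][]]][[[[]][]][[]]][]': depth seq [1 2 1 0 1 2 3 2 3 2 1 0 1 2 3 4 3 2 3 2 1 2 3 2 1 0 1 0]
  -> pairs=14 depth=4 groups=4 -> no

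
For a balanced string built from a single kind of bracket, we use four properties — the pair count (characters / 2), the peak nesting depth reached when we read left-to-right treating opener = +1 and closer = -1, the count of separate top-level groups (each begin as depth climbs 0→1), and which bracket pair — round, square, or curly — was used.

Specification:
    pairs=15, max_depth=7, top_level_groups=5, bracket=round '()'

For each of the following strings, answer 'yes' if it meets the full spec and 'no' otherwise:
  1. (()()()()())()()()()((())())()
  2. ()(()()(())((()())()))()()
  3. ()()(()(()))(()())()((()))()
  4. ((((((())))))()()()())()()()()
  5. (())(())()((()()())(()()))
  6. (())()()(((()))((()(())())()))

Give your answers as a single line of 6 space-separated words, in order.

String 1 '(()()()()())()()()()((())())()': depth seq [1 2 1 2 1 2 1 2 1 2 1 0 1 0 1 0 1 0 1 0 1 2 3 2 1 2 1 0 1 0]
  -> pairs=15 depth=3 groups=7 -> no
String 2 '()(()()(())((()())()))()()': depth seq [1 0 1 2 1 2 1 2 3 2 1 2 3 4 3 4 3 2 3 2 1 0 1 0 1 0]
  -> pairs=13 depth=4 groups=4 -> no
String 3 '()()(()(()))(()())()((()))()': depth seq [1 0 1 0 1 2 1 2 3 2 1 0 1 2 1 2 1 0 1 0 1 2 3 2 1 0 1 0]
  -> pairs=14 depth=3 groups=7 -> no
String 4 '((((((())))))()()()())()()()()': depth seq [1 2 3 4 5 6 7 6 5 4 3 2 1 2 1 2 1 2 1 2 1 0 1 0 1 0 1 0 1 0]
  -> pairs=15 depth=7 groups=5 -> yes
String 5 '(())(())()((()()())(()()))': depth seq [1 2 1 0 1 2 1 0 1 0 1 2 3 2 3 2 3 2 1 2 3 2 3 2 1 0]
  -> pairs=13 depth=3 groups=4 -> no
String 6 '(())()()(((()))((()(())())()))': depth seq [1 2 1 0 1 0 1 0 1 2 3 4 3 2 1 2 3 4 3 4 5 4 3 4 3 2 3 2 1 0]
  -> pairs=15 depth=5 groups=4 -> no

Answer: no no no yes no no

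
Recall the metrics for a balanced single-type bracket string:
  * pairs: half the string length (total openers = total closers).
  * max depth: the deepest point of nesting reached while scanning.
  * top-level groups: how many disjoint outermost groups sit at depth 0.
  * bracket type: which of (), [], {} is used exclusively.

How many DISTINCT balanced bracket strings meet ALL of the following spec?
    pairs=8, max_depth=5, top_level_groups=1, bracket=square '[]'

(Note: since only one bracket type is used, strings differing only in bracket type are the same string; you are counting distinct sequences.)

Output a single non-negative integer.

Spec: pairs=8 depth=5 groups=1
Count(depth <= 5) = 365
Count(depth <= 4) = 233
Count(depth == 5) = 365 - 233 = 132

Answer: 132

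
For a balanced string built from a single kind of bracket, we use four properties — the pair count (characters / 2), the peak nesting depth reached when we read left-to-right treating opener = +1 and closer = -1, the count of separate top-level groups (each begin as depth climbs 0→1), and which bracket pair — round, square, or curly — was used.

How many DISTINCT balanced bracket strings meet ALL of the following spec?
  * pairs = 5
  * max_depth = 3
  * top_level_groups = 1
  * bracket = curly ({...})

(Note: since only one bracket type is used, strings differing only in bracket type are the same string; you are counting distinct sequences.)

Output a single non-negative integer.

Spec: pairs=5 depth=3 groups=1
Count(depth <= 3) = 8
Count(depth <= 2) = 1
Count(depth == 3) = 8 - 1 = 7

Answer: 7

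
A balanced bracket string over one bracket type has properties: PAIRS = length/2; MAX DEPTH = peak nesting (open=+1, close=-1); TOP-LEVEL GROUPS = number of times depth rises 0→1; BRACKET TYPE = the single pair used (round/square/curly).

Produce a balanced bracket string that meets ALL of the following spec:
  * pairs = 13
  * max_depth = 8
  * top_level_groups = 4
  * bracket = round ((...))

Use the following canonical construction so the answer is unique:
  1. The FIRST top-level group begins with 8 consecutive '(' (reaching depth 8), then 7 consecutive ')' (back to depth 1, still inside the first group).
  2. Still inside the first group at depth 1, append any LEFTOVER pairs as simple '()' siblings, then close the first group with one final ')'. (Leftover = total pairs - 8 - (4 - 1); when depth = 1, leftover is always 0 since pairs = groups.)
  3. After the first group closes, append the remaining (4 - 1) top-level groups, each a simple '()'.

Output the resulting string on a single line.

Spec: pairs=13 depth=8 groups=4
Leftover pairs = 13 - 8 - (4-1) = 2
First group: deep chain of depth 8 + 2 sibling pairs
Remaining 3 groups: simple '()' each

Answer: (((((((()))))))()())()()()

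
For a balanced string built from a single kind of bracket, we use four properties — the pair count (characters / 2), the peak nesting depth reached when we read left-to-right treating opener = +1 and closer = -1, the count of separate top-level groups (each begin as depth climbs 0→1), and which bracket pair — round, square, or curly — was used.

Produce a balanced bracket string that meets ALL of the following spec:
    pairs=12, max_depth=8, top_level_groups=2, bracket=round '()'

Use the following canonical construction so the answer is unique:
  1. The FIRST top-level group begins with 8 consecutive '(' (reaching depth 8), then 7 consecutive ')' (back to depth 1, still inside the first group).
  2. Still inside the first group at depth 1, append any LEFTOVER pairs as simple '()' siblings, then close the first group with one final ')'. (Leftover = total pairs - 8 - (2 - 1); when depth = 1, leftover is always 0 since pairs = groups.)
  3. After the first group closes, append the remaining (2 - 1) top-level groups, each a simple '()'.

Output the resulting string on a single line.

Answer: (((((((()))))))()()())()

Derivation:
Spec: pairs=12 depth=8 groups=2
Leftover pairs = 12 - 8 - (2-1) = 3
First group: deep chain of depth 8 + 3 sibling pairs
Remaining 1 groups: simple '()' each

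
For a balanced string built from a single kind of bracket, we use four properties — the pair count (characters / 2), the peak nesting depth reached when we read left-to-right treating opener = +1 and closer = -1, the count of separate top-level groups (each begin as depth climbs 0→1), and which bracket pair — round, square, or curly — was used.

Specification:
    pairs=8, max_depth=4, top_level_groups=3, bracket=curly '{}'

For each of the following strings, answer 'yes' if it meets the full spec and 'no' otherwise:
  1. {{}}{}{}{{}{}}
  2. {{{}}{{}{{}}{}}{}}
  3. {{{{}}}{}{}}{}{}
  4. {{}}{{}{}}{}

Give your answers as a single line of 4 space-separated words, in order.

Answer: no no yes no

Derivation:
String 1 '{{}}{}{}{{}{}}': depth seq [1 2 1 0 1 0 1 0 1 2 1 2 1 0]
  -> pairs=7 depth=2 groups=4 -> no
String 2 '{{{}}{{}{{}}{}}{}}': depth seq [1 2 3 2 1 2 3 2 3 4 3 2 3 2 1 2 1 0]
  -> pairs=9 depth=4 groups=1 -> no
String 3 '{{{{}}}{}{}}{}{}': depth seq [1 2 3 4 3 2 1 2 1 2 1 0 1 0 1 0]
  -> pairs=8 depth=4 groups=3 -> yes
String 4 '{{}}{{}{}}{}': depth seq [1 2 1 0 1 2 1 2 1 0 1 0]
  -> pairs=6 depth=2 groups=3 -> no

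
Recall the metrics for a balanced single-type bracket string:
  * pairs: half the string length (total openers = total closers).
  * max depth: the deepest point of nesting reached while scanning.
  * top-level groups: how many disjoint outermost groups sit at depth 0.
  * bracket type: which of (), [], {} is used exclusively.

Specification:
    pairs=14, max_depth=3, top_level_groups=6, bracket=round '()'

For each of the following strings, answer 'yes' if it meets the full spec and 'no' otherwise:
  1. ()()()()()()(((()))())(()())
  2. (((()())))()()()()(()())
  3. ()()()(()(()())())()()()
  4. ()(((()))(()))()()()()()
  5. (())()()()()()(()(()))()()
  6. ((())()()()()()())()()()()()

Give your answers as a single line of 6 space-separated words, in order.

Answer: no no no no no yes

Derivation:
String 1 '()()()()()()(((()))())(()())': depth seq [1 0 1 0 1 0 1 0 1 0 1 0 1 2 3 4 3 2 1 2 1 0 1 2 1 2 1 0]
  -> pairs=14 depth=4 groups=8 -> no
String 2 '(((()())))()()()()(()())': depth seq [1 2 3 4 3 4 3 2 1 0 1 0 1 0 1 0 1 0 1 2 1 2 1 0]
  -> pairs=12 depth=4 groups=6 -> no
String 3 '()()()(()(()())())()()()': depth seq [1 0 1 0 1 0 1 2 1 2 3 2 3 2 1 2 1 0 1 0 1 0 1 0]
  -> pairs=12 depth=3 groups=7 -> no
String 4 '()(((()))(()))()()()()()': depth seq [1 0 1 2 3 4 3 2 1 2 3 2 1 0 1 0 1 0 1 0 1 0 1 0]
  -> pairs=12 depth=4 groups=7 -> no
String 5 '(())()()()()()(()(()))()()': depth seq [1 2 1 0 1 0 1 0 1 0 1 0 1 0 1 2 1 2 3 2 1 0 1 0 1 0]
  -> pairs=13 depth=3 groups=9 -> no
String 6 '((())()()()()()())()()()()()': depth seq [1 2 3 2 1 2 1 2 1 2 1 2 1 2 1 2 1 0 1 0 1 0 1 0 1 0 1 0]
  -> pairs=14 depth=3 groups=6 -> yes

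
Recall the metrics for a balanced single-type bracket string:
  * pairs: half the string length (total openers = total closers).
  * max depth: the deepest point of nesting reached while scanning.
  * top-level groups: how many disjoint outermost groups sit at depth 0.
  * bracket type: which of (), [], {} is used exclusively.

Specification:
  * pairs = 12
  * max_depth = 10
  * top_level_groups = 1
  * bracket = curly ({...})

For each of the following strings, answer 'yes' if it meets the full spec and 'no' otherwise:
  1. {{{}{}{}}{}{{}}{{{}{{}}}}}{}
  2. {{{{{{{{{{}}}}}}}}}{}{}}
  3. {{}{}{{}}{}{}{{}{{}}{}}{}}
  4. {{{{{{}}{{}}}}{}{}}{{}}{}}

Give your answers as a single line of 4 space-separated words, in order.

Answer: no yes no no

Derivation:
String 1 '{{{}{}{}}{}{{}}{{{}{{}}}}}{}': depth seq [1 2 3 2 3 2 3 2 1 2 1 2 3 2 1 2 3 4 3 4 5 4 3 2 1 0 1 0]
  -> pairs=14 depth=5 groups=2 -> no
String 2 '{{{{{{{{{{}}}}}}}}}{}{}}': depth seq [1 2 3 4 5 6 7 8 9 10 9 8 7 6 5 4 3 2 1 2 1 2 1 0]
  -> pairs=12 depth=10 groups=1 -> yes
String 3 '{{}{}{{}}{}{}{{}{{}}{}}{}}': depth seq [1 2 1 2 1 2 3 2 1 2 1 2 1 2 3 2 3 4 3 2 3 2 1 2 1 0]
  -> pairs=13 depth=4 groups=1 -> no
String 4 '{{{{{{}}{{}}}}{}{}}{{}}{}}': depth seq [1 2 3 4 5 6 5 4 5 6 5 4 3 2 3 2 3 2 1 2 3 2 1 2 1 0]
  -> pairs=13 depth=6 groups=1 -> no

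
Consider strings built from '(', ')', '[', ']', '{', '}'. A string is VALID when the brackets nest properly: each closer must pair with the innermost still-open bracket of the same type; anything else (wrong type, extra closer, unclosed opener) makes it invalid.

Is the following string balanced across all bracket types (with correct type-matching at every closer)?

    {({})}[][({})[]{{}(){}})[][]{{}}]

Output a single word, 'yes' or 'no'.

Answer: no

Derivation:
pos 0: push '{'; stack = {
pos 1: push '('; stack = {(
pos 2: push '{'; stack = {({
pos 3: '}' matches '{'; pop; stack = {(
pos 4: ')' matches '('; pop; stack = {
pos 5: '}' matches '{'; pop; stack = (empty)
pos 6: push '['; stack = [
pos 7: ']' matches '['; pop; stack = (empty)
pos 8: push '['; stack = [
pos 9: push '('; stack = [(
pos 10: push '{'; stack = [({
pos 11: '}' matches '{'; pop; stack = [(
pos 12: ')' matches '('; pop; stack = [
pos 13: push '['; stack = [[
pos 14: ']' matches '['; pop; stack = [
pos 15: push '{'; stack = [{
pos 16: push '{'; stack = [{{
pos 17: '}' matches '{'; pop; stack = [{
pos 18: push '('; stack = [{(
pos 19: ')' matches '('; pop; stack = [{
pos 20: push '{'; stack = [{{
pos 21: '}' matches '{'; pop; stack = [{
pos 22: '}' matches '{'; pop; stack = [
pos 23: saw closer ')' but top of stack is '[' (expected ']') → INVALID
Verdict: type mismatch at position 23: ')' closes '[' → no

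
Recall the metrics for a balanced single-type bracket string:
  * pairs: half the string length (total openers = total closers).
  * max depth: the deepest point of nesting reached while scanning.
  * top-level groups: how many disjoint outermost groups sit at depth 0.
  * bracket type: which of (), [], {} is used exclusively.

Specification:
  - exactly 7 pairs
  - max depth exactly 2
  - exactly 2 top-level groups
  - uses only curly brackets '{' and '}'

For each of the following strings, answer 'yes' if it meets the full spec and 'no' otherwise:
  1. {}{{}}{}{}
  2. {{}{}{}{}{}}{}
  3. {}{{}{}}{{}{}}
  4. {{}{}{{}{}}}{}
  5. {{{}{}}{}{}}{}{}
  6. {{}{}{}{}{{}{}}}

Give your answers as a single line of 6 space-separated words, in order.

Answer: no yes no no no no

Derivation:
String 1 '{}{{}}{}{}': depth seq [1 0 1 2 1 0 1 0 1 0]
  -> pairs=5 depth=2 groups=4 -> no
String 2 '{{}{}{}{}{}}{}': depth seq [1 2 1 2 1 2 1 2 1 2 1 0 1 0]
  -> pairs=7 depth=2 groups=2 -> yes
String 3 '{}{{}{}}{{}{}}': depth seq [1 0 1 2 1 2 1 0 1 2 1 2 1 0]
  -> pairs=7 depth=2 groups=3 -> no
String 4 '{{}{}{{}{}}}{}': depth seq [1 2 1 2 1 2 3 2 3 2 1 0 1 0]
  -> pairs=7 depth=3 groups=2 -> no
String 5 '{{{}{}}{}{}}{}{}': depth seq [1 2 3 2 3 2 1 2 1 2 1 0 1 0 1 0]
  -> pairs=8 depth=3 groups=3 -> no
String 6 '{{}{}{}{}{{}{}}}': depth seq [1 2 1 2 1 2 1 2 1 2 3 2 3 2 1 0]
  -> pairs=8 depth=3 groups=1 -> no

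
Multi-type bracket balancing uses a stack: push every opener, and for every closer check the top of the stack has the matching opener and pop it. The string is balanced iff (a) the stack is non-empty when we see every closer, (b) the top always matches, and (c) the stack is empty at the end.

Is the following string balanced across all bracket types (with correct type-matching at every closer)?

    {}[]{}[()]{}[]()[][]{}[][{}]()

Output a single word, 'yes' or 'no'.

Answer: yes

Derivation:
pos 0: push '{'; stack = {
pos 1: '}' matches '{'; pop; stack = (empty)
pos 2: push '['; stack = [
pos 3: ']' matches '['; pop; stack = (empty)
pos 4: push '{'; stack = {
pos 5: '}' matches '{'; pop; stack = (empty)
pos 6: push '['; stack = [
pos 7: push '('; stack = [(
pos 8: ')' matches '('; pop; stack = [
pos 9: ']' matches '['; pop; stack = (empty)
pos 10: push '{'; stack = {
pos 11: '}' matches '{'; pop; stack = (empty)
pos 12: push '['; stack = [
pos 13: ']' matches '['; pop; stack = (empty)
pos 14: push '('; stack = (
pos 15: ')' matches '('; pop; stack = (empty)
pos 16: push '['; stack = [
pos 17: ']' matches '['; pop; stack = (empty)
pos 18: push '['; stack = [
pos 19: ']' matches '['; pop; stack = (empty)
pos 20: push '{'; stack = {
pos 21: '}' matches '{'; pop; stack = (empty)
pos 22: push '['; stack = [
pos 23: ']' matches '['; pop; stack = (empty)
pos 24: push '['; stack = [
pos 25: push '{'; stack = [{
pos 26: '}' matches '{'; pop; stack = [
pos 27: ']' matches '['; pop; stack = (empty)
pos 28: push '('; stack = (
pos 29: ')' matches '('; pop; stack = (empty)
end: stack empty → VALID
Verdict: properly nested → yes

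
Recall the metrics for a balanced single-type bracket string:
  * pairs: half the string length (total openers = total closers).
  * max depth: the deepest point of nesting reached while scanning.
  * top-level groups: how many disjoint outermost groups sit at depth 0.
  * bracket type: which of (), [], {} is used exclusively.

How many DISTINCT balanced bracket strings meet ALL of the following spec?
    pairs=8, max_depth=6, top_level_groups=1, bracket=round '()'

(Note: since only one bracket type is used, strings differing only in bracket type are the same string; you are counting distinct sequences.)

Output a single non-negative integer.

Spec: pairs=8 depth=6 groups=1
Count(depth <= 6) = 417
Count(depth <= 5) = 365
Count(depth == 6) = 417 - 365 = 52

Answer: 52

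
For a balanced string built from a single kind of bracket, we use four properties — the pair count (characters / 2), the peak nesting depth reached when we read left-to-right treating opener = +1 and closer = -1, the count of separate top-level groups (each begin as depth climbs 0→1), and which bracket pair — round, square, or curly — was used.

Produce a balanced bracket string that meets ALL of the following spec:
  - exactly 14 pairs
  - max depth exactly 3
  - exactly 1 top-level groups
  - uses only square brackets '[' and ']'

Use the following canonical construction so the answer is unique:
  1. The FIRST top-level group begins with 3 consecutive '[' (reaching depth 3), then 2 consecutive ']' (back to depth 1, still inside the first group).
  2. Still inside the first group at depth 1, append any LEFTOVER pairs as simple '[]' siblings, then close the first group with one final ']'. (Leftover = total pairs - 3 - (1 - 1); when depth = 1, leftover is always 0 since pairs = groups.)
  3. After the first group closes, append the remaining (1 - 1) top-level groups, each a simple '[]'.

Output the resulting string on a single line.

Spec: pairs=14 depth=3 groups=1
Leftover pairs = 14 - 3 - (1-1) = 11
First group: deep chain of depth 3 + 11 sibling pairs
Remaining 0 groups: simple '[]' each

Answer: [[[]][][][][][][][][][][][]]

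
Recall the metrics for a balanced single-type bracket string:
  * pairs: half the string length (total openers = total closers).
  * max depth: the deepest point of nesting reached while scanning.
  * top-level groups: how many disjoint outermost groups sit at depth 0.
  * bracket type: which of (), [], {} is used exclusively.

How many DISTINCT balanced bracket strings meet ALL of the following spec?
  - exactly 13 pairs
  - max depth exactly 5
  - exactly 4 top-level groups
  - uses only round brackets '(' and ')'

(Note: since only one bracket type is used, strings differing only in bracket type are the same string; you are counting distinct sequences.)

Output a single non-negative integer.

Answer: 24592

Derivation:
Spec: pairs=13 depth=5 groups=4
Count(depth <= 5) = 76300
Count(depth <= 4) = 51708
Count(depth == 5) = 76300 - 51708 = 24592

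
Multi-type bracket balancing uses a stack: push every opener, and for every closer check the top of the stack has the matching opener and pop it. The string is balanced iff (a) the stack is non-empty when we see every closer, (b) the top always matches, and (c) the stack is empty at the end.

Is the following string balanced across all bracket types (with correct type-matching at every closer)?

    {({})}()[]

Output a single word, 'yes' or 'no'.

Answer: yes

Derivation:
pos 0: push '{'; stack = {
pos 1: push '('; stack = {(
pos 2: push '{'; stack = {({
pos 3: '}' matches '{'; pop; stack = {(
pos 4: ')' matches '('; pop; stack = {
pos 5: '}' matches '{'; pop; stack = (empty)
pos 6: push '('; stack = (
pos 7: ')' matches '('; pop; stack = (empty)
pos 8: push '['; stack = [
pos 9: ']' matches '['; pop; stack = (empty)
end: stack empty → VALID
Verdict: properly nested → yes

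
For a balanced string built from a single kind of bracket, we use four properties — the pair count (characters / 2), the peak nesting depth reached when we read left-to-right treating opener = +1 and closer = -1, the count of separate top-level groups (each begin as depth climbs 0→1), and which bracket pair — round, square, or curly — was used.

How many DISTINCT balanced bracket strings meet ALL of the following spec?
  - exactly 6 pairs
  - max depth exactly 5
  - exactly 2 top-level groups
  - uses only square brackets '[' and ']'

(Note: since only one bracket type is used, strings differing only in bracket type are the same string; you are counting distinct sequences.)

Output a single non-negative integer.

Spec: pairs=6 depth=5 groups=2
Count(depth <= 5) = 42
Count(depth <= 4) = 40
Count(depth == 5) = 42 - 40 = 2

Answer: 2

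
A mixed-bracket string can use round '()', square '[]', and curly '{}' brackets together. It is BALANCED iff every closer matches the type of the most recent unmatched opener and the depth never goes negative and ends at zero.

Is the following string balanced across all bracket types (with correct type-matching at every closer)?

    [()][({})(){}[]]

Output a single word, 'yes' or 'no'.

pos 0: push '['; stack = [
pos 1: push '('; stack = [(
pos 2: ')' matches '('; pop; stack = [
pos 3: ']' matches '['; pop; stack = (empty)
pos 4: push '['; stack = [
pos 5: push '('; stack = [(
pos 6: push '{'; stack = [({
pos 7: '}' matches '{'; pop; stack = [(
pos 8: ')' matches '('; pop; stack = [
pos 9: push '('; stack = [(
pos 10: ')' matches '('; pop; stack = [
pos 11: push '{'; stack = [{
pos 12: '}' matches '{'; pop; stack = [
pos 13: push '['; stack = [[
pos 14: ']' matches '['; pop; stack = [
pos 15: ']' matches '['; pop; stack = (empty)
end: stack empty → VALID
Verdict: properly nested → yes

Answer: yes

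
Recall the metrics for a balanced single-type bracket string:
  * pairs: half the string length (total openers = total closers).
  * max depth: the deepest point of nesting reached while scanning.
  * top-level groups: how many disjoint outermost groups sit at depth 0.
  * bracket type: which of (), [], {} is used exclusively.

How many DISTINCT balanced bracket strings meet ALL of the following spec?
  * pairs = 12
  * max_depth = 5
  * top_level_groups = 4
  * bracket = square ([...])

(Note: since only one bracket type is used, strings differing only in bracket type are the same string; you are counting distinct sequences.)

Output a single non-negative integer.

Spec: pairs=12 depth=5 groups=4
Count(depth <= 5) = 22610
Count(depth <= 4) = 16764
Count(depth == 5) = 22610 - 16764 = 5846

Answer: 5846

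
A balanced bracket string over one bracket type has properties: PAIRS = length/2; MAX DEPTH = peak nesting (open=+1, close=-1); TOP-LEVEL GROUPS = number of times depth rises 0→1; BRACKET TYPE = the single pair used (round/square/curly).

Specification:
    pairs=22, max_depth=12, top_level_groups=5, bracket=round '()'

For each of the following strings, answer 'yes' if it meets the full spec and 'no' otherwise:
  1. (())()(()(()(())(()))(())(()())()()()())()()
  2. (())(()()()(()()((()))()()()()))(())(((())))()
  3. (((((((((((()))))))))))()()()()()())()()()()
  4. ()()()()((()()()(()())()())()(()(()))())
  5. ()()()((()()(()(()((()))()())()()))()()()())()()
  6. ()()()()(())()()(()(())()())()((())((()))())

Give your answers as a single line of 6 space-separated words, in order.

Answer: no no yes no no no

Derivation:
String 1 '(())()(()(()(())(()))(())(()())()()()())()()': depth seq [1 2 1 0 1 0 1 2 1 2 3 2 3 4 3 2 3 4 3 2 1 2 3 2 1 2 3 2 3 2 1 2 1 2 1 2 1 2 1 0 1 0 1 0]
  -> pairs=22 depth=4 groups=5 -> no
String 2 '(())(()()()(()()((()))()()()()))(())(((())))()': depth seq [1 2 1 0 1 2 1 2 1 2 1 2 3 2 3 2 3 4 5 4 3 2 3 2 3 2 3 2 3 2 1 0 1 2 1 0 1 2 3 4 3 2 1 0 1 0]
  -> pairs=23 depth=5 groups=5 -> no
String 3 '(((((((((((()))))))))))()()()()()())()()()()': depth seq [1 2 3 4 5 6 7 8 9 10 11 12 11 10 9 8 7 6 5 4 3 2 1 2 1 2 1 2 1 2 1 2 1 2 1 0 1 0 1 0 1 0 1 0]
  -> pairs=22 depth=12 groups=5 -> yes
String 4 '()()()()((()()()(()())()())()(()(()))())': depth seq [1 0 1 0 1 0 1 0 1 2 3 2 3 2 3 2 3 4 3 4 3 2 3 2 3 2 1 2 1 2 3 2 3 4 3 2 1 2 1 0]
  -> pairs=20 depth=4 groups=5 -> no
String 5 '()()()((()()(()(()((()))()())()()))()()()())()()': depth seq [1 0 1 0 1 0 1 2 3 2 3 2 3 4 3 4 5 4 5 6 7 6 5 4 5 4 5 4 3 4 3 4 3 2 1 2 1 2 1 2 1 2 1 0 1 0 1 0]
  -> pairs=24 depth=7 groups=6 -> no
String 6 '()()()()(())()()(()(())()())()((())((()))())': depth seq [1 0 1 0 1 0 1 0 1 2 1 0 1 0 1 0 1 2 1 2 3 2 1 2 1 2 1 0 1 0 1 2 3 2 1 2 3 4 3 2 1 2 1 0]
  -> pairs=22 depth=4 groups=10 -> no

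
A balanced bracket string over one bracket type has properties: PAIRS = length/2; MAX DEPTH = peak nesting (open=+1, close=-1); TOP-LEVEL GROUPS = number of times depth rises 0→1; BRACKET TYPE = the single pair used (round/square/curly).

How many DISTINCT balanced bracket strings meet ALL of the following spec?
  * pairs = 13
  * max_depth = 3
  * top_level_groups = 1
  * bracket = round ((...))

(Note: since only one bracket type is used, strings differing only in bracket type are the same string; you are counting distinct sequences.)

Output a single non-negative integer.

Spec: pairs=13 depth=3 groups=1
Count(depth <= 3) = 2048
Count(depth <= 2) = 1
Count(depth == 3) = 2048 - 1 = 2047

Answer: 2047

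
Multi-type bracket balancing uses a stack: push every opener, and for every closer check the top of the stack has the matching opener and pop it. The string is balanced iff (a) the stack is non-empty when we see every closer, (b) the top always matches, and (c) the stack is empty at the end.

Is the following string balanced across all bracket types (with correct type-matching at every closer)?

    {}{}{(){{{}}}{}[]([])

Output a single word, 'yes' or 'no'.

Answer: no

Derivation:
pos 0: push '{'; stack = {
pos 1: '}' matches '{'; pop; stack = (empty)
pos 2: push '{'; stack = {
pos 3: '}' matches '{'; pop; stack = (empty)
pos 4: push '{'; stack = {
pos 5: push '('; stack = {(
pos 6: ')' matches '('; pop; stack = {
pos 7: push '{'; stack = {{
pos 8: push '{'; stack = {{{
pos 9: push '{'; stack = {{{{
pos 10: '}' matches '{'; pop; stack = {{{
pos 11: '}' matches '{'; pop; stack = {{
pos 12: '}' matches '{'; pop; stack = {
pos 13: push '{'; stack = {{
pos 14: '}' matches '{'; pop; stack = {
pos 15: push '['; stack = {[
pos 16: ']' matches '['; pop; stack = {
pos 17: push '('; stack = {(
pos 18: push '['; stack = {([
pos 19: ']' matches '['; pop; stack = {(
pos 20: ')' matches '('; pop; stack = {
end: stack still non-empty ({) → INVALID
Verdict: unclosed openers at end: { → no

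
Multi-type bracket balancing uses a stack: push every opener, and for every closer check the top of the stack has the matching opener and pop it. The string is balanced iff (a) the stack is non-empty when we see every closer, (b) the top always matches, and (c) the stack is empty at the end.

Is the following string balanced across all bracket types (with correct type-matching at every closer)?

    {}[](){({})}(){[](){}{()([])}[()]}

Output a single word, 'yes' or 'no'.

Answer: yes

Derivation:
pos 0: push '{'; stack = {
pos 1: '}' matches '{'; pop; stack = (empty)
pos 2: push '['; stack = [
pos 3: ']' matches '['; pop; stack = (empty)
pos 4: push '('; stack = (
pos 5: ')' matches '('; pop; stack = (empty)
pos 6: push '{'; stack = {
pos 7: push '('; stack = {(
pos 8: push '{'; stack = {({
pos 9: '}' matches '{'; pop; stack = {(
pos 10: ')' matches '('; pop; stack = {
pos 11: '}' matches '{'; pop; stack = (empty)
pos 12: push '('; stack = (
pos 13: ')' matches '('; pop; stack = (empty)
pos 14: push '{'; stack = {
pos 15: push '['; stack = {[
pos 16: ']' matches '['; pop; stack = {
pos 17: push '('; stack = {(
pos 18: ')' matches '('; pop; stack = {
pos 19: push '{'; stack = {{
pos 20: '}' matches '{'; pop; stack = {
pos 21: push '{'; stack = {{
pos 22: push '('; stack = {{(
pos 23: ')' matches '('; pop; stack = {{
pos 24: push '('; stack = {{(
pos 25: push '['; stack = {{([
pos 26: ']' matches '['; pop; stack = {{(
pos 27: ')' matches '('; pop; stack = {{
pos 28: '}' matches '{'; pop; stack = {
pos 29: push '['; stack = {[
pos 30: push '('; stack = {[(
pos 31: ')' matches '('; pop; stack = {[
pos 32: ']' matches '['; pop; stack = {
pos 33: '}' matches '{'; pop; stack = (empty)
end: stack empty → VALID
Verdict: properly nested → yes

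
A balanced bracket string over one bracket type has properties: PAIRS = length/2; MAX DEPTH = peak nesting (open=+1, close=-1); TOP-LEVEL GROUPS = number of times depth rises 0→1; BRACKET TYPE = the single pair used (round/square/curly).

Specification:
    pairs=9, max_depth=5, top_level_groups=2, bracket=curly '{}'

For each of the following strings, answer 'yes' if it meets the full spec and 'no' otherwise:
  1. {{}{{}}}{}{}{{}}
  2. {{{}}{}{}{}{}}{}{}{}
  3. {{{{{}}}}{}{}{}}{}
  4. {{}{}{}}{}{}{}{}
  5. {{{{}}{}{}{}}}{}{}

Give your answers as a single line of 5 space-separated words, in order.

String 1 '{{}{{}}}{}{}{{}}': depth seq [1 2 1 2 3 2 1 0 1 0 1 0 1 2 1 0]
  -> pairs=8 depth=3 groups=4 -> no
String 2 '{{{}}{}{}{}{}}{}{}{}': depth seq [1 2 3 2 1 2 1 2 1 2 1 2 1 0 1 0 1 0 1 0]
  -> pairs=10 depth=3 groups=4 -> no
String 3 '{{{{{}}}}{}{}{}}{}': depth seq [1 2 3 4 5 4 3 2 1 2 1 2 1 2 1 0 1 0]
  -> pairs=9 depth=5 groups=2 -> yes
String 4 '{{}{}{}}{}{}{}{}': depth seq [1 2 1 2 1 2 1 0 1 0 1 0 1 0 1 0]
  -> pairs=8 depth=2 groups=5 -> no
String 5 '{{{{}}{}{}{}}}{}{}': depth seq [1 2 3 4 3 2 3 2 3 2 3 2 1 0 1 0 1 0]
  -> pairs=9 depth=4 groups=3 -> no

Answer: no no yes no no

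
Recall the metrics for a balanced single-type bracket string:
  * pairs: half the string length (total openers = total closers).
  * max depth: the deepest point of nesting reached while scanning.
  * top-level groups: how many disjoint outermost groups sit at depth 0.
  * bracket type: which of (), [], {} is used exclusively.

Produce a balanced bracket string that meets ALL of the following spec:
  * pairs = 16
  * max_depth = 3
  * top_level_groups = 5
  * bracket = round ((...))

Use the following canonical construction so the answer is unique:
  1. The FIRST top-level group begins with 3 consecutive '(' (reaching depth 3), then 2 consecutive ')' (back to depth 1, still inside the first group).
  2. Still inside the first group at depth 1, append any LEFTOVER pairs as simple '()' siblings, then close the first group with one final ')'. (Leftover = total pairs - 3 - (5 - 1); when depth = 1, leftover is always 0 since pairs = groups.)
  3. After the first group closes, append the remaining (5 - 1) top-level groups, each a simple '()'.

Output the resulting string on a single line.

Spec: pairs=16 depth=3 groups=5
Leftover pairs = 16 - 3 - (5-1) = 9
First group: deep chain of depth 3 + 9 sibling pairs
Remaining 4 groups: simple '()' each

Answer: ((())()()()()()()()()())()()()()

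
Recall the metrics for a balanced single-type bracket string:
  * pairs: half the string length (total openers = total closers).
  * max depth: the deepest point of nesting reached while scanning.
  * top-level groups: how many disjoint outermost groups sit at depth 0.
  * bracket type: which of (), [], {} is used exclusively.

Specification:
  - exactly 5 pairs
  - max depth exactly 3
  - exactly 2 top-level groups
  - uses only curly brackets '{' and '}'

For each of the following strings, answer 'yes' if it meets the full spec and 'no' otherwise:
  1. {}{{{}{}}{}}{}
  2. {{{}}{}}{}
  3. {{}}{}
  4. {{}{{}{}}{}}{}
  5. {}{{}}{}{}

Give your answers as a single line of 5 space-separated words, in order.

Answer: no yes no no no

Derivation:
String 1 '{}{{{}{}}{}}{}': depth seq [1 0 1 2 3 2 3 2 1 2 1 0 1 0]
  -> pairs=7 depth=3 groups=3 -> no
String 2 '{{{}}{}}{}': depth seq [1 2 3 2 1 2 1 0 1 0]
  -> pairs=5 depth=3 groups=2 -> yes
String 3 '{{}}{}': depth seq [1 2 1 0 1 0]
  -> pairs=3 depth=2 groups=2 -> no
String 4 '{{}{{}{}}{}}{}': depth seq [1 2 1 2 3 2 3 2 1 2 1 0 1 0]
  -> pairs=7 depth=3 groups=2 -> no
String 5 '{}{{}}{}{}': depth seq [1 0 1 2 1 0 1 0 1 0]
  -> pairs=5 depth=2 groups=4 -> no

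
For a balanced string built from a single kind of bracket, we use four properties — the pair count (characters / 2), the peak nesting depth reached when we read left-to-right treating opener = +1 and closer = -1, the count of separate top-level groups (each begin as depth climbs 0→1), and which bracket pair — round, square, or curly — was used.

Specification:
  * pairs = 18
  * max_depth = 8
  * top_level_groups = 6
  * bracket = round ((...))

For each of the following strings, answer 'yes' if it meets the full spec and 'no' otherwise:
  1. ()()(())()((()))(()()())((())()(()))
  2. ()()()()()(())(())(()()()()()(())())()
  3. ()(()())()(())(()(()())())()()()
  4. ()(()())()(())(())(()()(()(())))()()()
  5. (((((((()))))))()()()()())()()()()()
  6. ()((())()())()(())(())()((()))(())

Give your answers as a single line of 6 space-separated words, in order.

Answer: no no no no yes no

Derivation:
String 1 '()()(())()((()))(()()())((())()(()))': depth seq [1 0 1 0 1 2 1 0 1 0 1 2 3 2 1 0 1 2 1 2 1 2 1 0 1 2 3 2 1 2 1 2 3 2 1 0]
  -> pairs=18 depth=3 groups=7 -> no
String 2 '()()()()()(())(())(()()()()()(())())()': depth seq [1 0 1 0 1 0 1 0 1 0 1 2 1 0 1 2 1 0 1 2 1 2 1 2 1 2 1 2 1 2 3 2 1 2 1 0 1 0]
  -> pairs=19 depth=3 groups=9 -> no
String 3 '()(()())()(())(()(()())())()()()': depth seq [1 0 1 2 1 2 1 0 1 0 1 2 1 0 1 2 1 2 3 2 3 2 1 2 1 0 1 0 1 0 1 0]
  -> pairs=16 depth=3 groups=8 -> no
String 4 '()(()())()(())(())(()()(()(())))()()()': depth seq [1 0 1 2 1 2 1 0 1 0 1 2 1 0 1 2 1 0 1 2 1 2 1 2 3 2 3 4 3 2 1 0 1 0 1 0 1 0]
  -> pairs=19 depth=4 groups=9 -> no
String 5 '(((((((()))))))()()()()())()()()()()': depth seq [1 2 3 4 5 6 7 8 7 6 5 4 3 2 1 2 1 2 1 2 1 2 1 2 1 0 1 0 1 0 1 0 1 0 1 0]
  -> pairs=18 depth=8 groups=6 -> yes
String 6 '()((())()())()(())(())()((()))(())': depth seq [1 0 1 2 3 2 1 2 1 2 1 0 1 0 1 2 1 0 1 2 1 0 1 0 1 2 3 2 1 0 1 2 1 0]
  -> pairs=17 depth=3 groups=8 -> no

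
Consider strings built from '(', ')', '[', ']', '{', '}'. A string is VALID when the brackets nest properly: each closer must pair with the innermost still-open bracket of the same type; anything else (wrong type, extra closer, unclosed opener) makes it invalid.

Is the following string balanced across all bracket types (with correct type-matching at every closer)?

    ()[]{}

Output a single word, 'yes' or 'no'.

Answer: yes

Derivation:
pos 0: push '('; stack = (
pos 1: ')' matches '('; pop; stack = (empty)
pos 2: push '['; stack = [
pos 3: ']' matches '['; pop; stack = (empty)
pos 4: push '{'; stack = {
pos 5: '}' matches '{'; pop; stack = (empty)
end: stack empty → VALID
Verdict: properly nested → yes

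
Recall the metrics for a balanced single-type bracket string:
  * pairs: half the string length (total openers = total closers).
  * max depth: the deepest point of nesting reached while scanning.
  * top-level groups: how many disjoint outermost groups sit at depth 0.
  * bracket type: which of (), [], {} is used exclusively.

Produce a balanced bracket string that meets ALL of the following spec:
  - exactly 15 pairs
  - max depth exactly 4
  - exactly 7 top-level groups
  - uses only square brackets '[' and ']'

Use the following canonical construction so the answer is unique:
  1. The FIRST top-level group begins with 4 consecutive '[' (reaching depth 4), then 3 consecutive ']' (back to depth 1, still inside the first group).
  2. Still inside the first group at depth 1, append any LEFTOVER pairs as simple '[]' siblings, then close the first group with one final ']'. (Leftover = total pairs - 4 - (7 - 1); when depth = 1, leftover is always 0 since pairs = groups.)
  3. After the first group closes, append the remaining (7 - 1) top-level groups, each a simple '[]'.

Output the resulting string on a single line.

Spec: pairs=15 depth=4 groups=7
Leftover pairs = 15 - 4 - (7-1) = 5
First group: deep chain of depth 4 + 5 sibling pairs
Remaining 6 groups: simple '[]' each

Answer: [[[[]]][][][][][]][][][][][][]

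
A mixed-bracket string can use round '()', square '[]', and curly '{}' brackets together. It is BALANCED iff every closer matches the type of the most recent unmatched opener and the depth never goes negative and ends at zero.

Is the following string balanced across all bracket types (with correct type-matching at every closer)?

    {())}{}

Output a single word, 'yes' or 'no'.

pos 0: push '{'; stack = {
pos 1: push '('; stack = {(
pos 2: ')' matches '('; pop; stack = {
pos 3: saw closer ')' but top of stack is '{' (expected '}') → INVALID
Verdict: type mismatch at position 3: ')' closes '{' → no

Answer: no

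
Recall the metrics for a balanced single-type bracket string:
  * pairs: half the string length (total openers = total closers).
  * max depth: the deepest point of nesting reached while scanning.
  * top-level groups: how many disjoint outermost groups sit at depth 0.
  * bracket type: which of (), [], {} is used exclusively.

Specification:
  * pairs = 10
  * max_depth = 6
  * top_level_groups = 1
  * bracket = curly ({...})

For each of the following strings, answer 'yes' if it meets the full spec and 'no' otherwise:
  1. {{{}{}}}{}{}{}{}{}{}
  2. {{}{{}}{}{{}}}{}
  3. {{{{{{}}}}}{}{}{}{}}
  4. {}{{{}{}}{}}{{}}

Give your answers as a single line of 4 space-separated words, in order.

Answer: no no yes no

Derivation:
String 1 '{{{}{}}}{}{}{}{}{}{}': depth seq [1 2 3 2 3 2 1 0 1 0 1 0 1 0 1 0 1 0 1 0]
  -> pairs=10 depth=3 groups=7 -> no
String 2 '{{}{{}}{}{{}}}{}': depth seq [1 2 1 2 3 2 1 2 1 2 3 2 1 0 1 0]
  -> pairs=8 depth=3 groups=2 -> no
String 3 '{{{{{{}}}}}{}{}{}{}}': depth seq [1 2 3 4 5 6 5 4 3 2 1 2 1 2 1 2 1 2 1 0]
  -> pairs=10 depth=6 groups=1 -> yes
String 4 '{}{{{}{}}{}}{{}}': depth seq [1 0 1 2 3 2 3 2 1 2 1 0 1 2 1 0]
  -> pairs=8 depth=3 groups=3 -> no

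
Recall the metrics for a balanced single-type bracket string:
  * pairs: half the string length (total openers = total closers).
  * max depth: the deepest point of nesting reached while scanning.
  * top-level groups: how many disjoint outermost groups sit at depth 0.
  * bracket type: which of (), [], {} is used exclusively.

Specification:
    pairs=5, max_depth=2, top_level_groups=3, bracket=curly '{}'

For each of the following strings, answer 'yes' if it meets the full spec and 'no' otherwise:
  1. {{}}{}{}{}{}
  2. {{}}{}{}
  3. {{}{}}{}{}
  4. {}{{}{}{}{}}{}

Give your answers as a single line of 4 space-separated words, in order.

Answer: no no yes no

Derivation:
String 1 '{{}}{}{}{}{}': depth seq [1 2 1 0 1 0 1 0 1 0 1 0]
  -> pairs=6 depth=2 groups=5 -> no
String 2 '{{}}{}{}': depth seq [1 2 1 0 1 0 1 0]
  -> pairs=4 depth=2 groups=3 -> no
String 3 '{{}{}}{}{}': depth seq [1 2 1 2 1 0 1 0 1 0]
  -> pairs=5 depth=2 groups=3 -> yes
String 4 '{}{{}{}{}{}}{}': depth seq [1 0 1 2 1 2 1 2 1 2 1 0 1 0]
  -> pairs=7 depth=2 groups=3 -> no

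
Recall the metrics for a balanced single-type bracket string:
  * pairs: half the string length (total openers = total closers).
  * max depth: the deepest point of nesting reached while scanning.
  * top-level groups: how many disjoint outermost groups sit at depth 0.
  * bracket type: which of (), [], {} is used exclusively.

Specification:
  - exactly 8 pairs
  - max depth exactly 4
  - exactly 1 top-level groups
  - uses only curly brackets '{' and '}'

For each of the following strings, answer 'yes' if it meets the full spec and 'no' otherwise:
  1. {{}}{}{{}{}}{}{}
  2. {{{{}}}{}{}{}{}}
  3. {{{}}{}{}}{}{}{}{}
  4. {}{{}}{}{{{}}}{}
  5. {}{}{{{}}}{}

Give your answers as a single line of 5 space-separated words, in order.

String 1 '{{}}{}{{}{}}{}{}': depth seq [1 2 1 0 1 0 1 2 1 2 1 0 1 0 1 0]
  -> pairs=8 depth=2 groups=5 -> no
String 2 '{{{{}}}{}{}{}{}}': depth seq [1 2 3 4 3 2 1 2 1 2 1 2 1 2 1 0]
  -> pairs=8 depth=4 groups=1 -> yes
String 3 '{{{}}{}{}}{}{}{}{}': depth seq [1 2 3 2 1 2 1 2 1 0 1 0 1 0 1 0 1 0]
  -> pairs=9 depth=3 groups=5 -> no
String 4 '{}{{}}{}{{{}}}{}': depth seq [1 0 1 2 1 0 1 0 1 2 3 2 1 0 1 0]
  -> pairs=8 depth=3 groups=5 -> no
String 5 '{}{}{{{}}}{}': depth seq [1 0 1 0 1 2 3 2 1 0 1 0]
  -> pairs=6 depth=3 groups=4 -> no

Answer: no yes no no no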